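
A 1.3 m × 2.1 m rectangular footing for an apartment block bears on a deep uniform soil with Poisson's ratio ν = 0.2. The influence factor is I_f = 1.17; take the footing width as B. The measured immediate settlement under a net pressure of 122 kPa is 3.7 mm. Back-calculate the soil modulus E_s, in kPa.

S_e = q·B·(1−ν²)/E_s · I_f  ⇒  E_s = q·B·(1−ν²)·I_f / S_e.
E_s = 122 × 1.3 × 0.96 × 1.17 / 0.0037 = 48150 kPa

E_s ≈ 48100 kPa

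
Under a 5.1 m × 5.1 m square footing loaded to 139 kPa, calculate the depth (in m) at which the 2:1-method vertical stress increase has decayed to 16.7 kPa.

2:1 spreading — at depth z the loaded area has grown by z in each plan dimension:
qB²/(B+z)² = Δσ_z ⇒ z = B(√(q/Δσ_z) − 1) = 5.1×(√(139/16.7) − 1) = 9.614 m

z ≈ 9.61 m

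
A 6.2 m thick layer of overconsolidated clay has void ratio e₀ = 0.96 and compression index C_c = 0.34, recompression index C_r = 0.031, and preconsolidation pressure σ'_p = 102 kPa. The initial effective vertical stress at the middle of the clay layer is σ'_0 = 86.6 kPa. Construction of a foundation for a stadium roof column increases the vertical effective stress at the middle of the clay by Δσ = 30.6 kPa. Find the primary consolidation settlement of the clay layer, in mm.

Final effective stress: σ'_f = 86.6 + 30.6 = 117.2 kPa.
σ'_f = 117.2 > σ'_p = 102 kPa, so the stress path crosses the preconsolidation pressure — recompression up to σ'_p, then virgin compression beyond:
S_c = H/(1+e₀)·[C_r·log₁₀(σ'_p/σ'_0) + C_c·log₁₀(σ'_f/σ'_p)]
    = 6.2/1.96 × [0.031×log₁₀(102/86.6) + 0.34×log₁₀(117.2/102)]
    = 3.1633 × [0.0022036 + 0.020511] = 0.07185 m

S_c ≈ 71.9 mm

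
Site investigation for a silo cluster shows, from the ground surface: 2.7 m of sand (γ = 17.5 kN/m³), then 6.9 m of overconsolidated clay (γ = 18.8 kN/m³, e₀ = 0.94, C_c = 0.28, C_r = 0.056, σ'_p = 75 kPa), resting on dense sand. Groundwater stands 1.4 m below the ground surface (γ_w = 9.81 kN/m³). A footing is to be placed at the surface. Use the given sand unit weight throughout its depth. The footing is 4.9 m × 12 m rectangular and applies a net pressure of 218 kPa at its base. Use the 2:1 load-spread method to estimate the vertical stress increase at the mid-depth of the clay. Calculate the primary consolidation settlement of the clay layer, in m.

S_c ≈ 0.248 m

Mid-depth of clay below the ground surface: z = 2.7 + 6.9/2 = 6.15 m.
Total vertical stress at mid-clay: σ_v = 17.5×2.7 + 18.8×3.45 = 112.11 kPa.
Pore pressure: u = 9.81×(6.15 − 1.4) = 46.598 kPa.
Initial effective stress: σ'_0 = σ_v − u = 112.11 − 46.598 = 65.512 kPa.
Stress increase at mid-clay by the 2:1 spreading method:
Δσ = qBL/((B+z)(L+z)) = 218×4.9×12/((4.9+6.15)(12+6.15)) = 63.914 kPa
Final effective stress: σ'_f = 65.512 + 63.914 = 129.43 kPa.
σ'_f = 129.43 > σ'_p = 75 kPa, so the stress path crosses the preconsolidation pressure — recompression up to σ'_p, then virgin compression beyond:
S_c = H/(1+e₀)·[C_r·log₁₀(σ'_p/σ'_0) + C_c·log₁₀(σ'_f/σ'_p)]
    = 6.9/1.94 × [0.056×log₁₀(75/65.512) + 0.28×log₁₀(129.43/75)]
    = 3.5567 × [0.0032895 + 0.066353] = 0.2477 m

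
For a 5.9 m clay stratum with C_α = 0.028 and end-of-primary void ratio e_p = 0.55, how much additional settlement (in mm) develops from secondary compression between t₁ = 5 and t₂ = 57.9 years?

S_s ≈ 113 mm

Secondary compression: S_s = C_α·H/(1+e_p)·log₁₀(t₂/t₁)
S_s = 0.028×5.9/(1+0.55)×log₁₀(57.9/5)
    = 0.1066 × 1.064 = 0.1134 m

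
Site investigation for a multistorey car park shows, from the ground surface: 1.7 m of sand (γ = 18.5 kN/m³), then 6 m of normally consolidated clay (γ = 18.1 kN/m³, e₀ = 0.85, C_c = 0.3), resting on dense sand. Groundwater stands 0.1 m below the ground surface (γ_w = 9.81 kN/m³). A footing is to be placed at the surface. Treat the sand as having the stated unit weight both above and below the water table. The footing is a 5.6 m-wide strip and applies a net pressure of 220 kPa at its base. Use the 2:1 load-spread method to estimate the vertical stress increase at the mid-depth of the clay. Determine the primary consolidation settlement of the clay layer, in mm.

S_c ≈ 580 mm

Mid-depth of clay below the ground surface: z = 1.7 + 6/2 = 4.7 m.
Total vertical stress at mid-clay: σ_v = 18.5×1.7 + 18.1×3 = 85.75 kPa.
Pore pressure: u = 9.81×(4.7 − 0.1) = 45.126 kPa.
Initial effective stress: σ'_0 = σ_v − u = 85.75 − 45.126 = 40.624 kPa.
Stress increase at mid-clay by the 2:1 spreading method:
Δσ = qB/(B+z) = 220×5.6/(5.6+4.7) = 119.61 kPa
Final effective stress: σ'_f = σ'_0 + Δσ = 40.624 + 119.61 = 160.23 kPa.
Normally consolidated clay, so the full stress increment lies on the virgin compression line:
S_c = C_c·H/(1+e₀)·log₁₀(σ'_f/σ'_0) = 0.3×6/(1+0.85)×log₁₀(160.23/40.624)
    = 0.97297 × 0.59596 = 0.5799 m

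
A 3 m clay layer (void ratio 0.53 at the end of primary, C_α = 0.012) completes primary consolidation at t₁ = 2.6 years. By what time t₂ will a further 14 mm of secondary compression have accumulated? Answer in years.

t₂ ≈ 10.2 years

S_s = C_α·H/(1+e_p)·log₁₀(t₂/t₁) ⇒ log₁₀(t₂/t₁) = S_s·(1+e_p)/(C_α·H).
log₁₀(t₂/t₁) = 0.014 × (1+0.53) / (0.012×3) = 0.595
t₂ = t₁ × 10^0.595 = 2.6 × 3.936 = 10.23 years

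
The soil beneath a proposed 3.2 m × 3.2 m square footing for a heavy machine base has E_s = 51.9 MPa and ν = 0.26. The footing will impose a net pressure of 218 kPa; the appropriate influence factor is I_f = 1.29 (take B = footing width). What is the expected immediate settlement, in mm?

S_e ≈ 16.2 mm

Immediate (elastic) settlement: S_e = q·B·(1−ν²)/E_s · I_f.
E_s = 51.9 MPa = 51900 kPa.
S_e = 218 × 3.2 × (1 − 0.26²) / 51900 × 1.29
    = 218 × 3.2 × 0.9324 / 51900 × 1.29
    = 0.01617 m = 16.17 mm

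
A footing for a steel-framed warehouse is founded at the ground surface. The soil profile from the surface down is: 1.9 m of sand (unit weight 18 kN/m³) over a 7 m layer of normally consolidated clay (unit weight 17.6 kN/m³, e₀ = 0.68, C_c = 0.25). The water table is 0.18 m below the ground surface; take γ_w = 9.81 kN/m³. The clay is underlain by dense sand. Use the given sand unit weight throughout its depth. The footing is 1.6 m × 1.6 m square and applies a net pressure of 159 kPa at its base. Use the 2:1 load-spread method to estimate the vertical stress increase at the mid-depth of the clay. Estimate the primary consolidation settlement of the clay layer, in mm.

Mid-depth of clay below the ground surface: z = 1.9 + 7/2 = 5.4 m.
Total vertical stress at mid-clay: σ_v = 18×1.9 + 17.6×3.5 = 95.8 kPa.
Pore pressure: u = 9.81×(5.4 − 0.18) = 51.208 kPa.
Initial effective stress: σ'_0 = σ_v − u = 95.8 − 51.208 = 44.592 kPa.
Stress increase at mid-clay by the 2:1 spreading method:
Δσ = qBL/((B+z)(L+z)) = 159×1.6×1.6/((1.6+5.4)(1.6+5.4)) = 8.3069 kPa
Final effective stress: σ'_f = σ'_0 + Δσ = 44.592 + 8.3069 = 52.899 kPa.
Normally consolidated clay, so the full stress increment lies on the virgin compression line:
S_c = C_c·H/(1+e₀)·log₁₀(σ'_f/σ'_0) = 0.25×7/(1+0.68)×log₁₀(52.899/44.592)
    = 1.0417 × 0.074191 = 0.07728 m

S_c ≈ 77.3 mm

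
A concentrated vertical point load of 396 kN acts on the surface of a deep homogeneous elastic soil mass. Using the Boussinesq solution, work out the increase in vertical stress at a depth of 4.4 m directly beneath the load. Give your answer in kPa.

Δσ_z ≈ 9.77 kPa

Boussinesq vertical stress below a point load on an elastic half-space:
Δσ_z = 3P/(2πz²) · [1 + (r/z)²]^(−5/2)
r/z = 0/4.4 = 0; [1+(r/z)²]^(−5/2) = 1.
Δσ_z = 3×396/(2π×4.4²) × 1 = 9.7663 × 1 = 9.766 kPa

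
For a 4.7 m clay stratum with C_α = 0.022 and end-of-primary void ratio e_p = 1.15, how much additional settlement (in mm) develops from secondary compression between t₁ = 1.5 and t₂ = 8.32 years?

S_s ≈ 35.8 mm

Secondary compression: S_s = C_α·H/(1+e_p)·log₁₀(t₂/t₁)
S_s = 0.022×4.7/(1+1.15)×log₁₀(8.32/1.5)
    = 0.04809 × 0.744 = 0.03578 m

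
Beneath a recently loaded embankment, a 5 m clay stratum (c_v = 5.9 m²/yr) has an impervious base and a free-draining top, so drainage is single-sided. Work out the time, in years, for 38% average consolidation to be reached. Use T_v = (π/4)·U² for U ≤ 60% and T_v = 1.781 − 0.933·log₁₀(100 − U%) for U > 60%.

t ≈ 0.481 years

Drainage path length: H_d = H = 5 m (single drainage).
U ≤ 60%: T_v = (π/4)·U² = (π/4)×0.38² = 0.11341.
t = T_v·H_d²/c_v = 0.11341×5²/5.9 = 0.4806 years.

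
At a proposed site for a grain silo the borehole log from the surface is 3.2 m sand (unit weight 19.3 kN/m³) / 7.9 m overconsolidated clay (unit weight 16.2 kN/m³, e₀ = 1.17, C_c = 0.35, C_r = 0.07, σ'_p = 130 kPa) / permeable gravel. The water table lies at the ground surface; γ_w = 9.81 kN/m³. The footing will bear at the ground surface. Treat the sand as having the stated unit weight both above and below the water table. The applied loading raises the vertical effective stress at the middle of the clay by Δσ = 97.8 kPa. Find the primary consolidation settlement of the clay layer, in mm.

S_c ≈ 186 mm

Mid-depth of clay below the ground surface: z = 3.2 + 7.9/2 = 7.15 m.
Total vertical stress at mid-clay: σ_v = 19.3×3.2 + 16.2×3.95 = 125.75 kPa.
Pore pressure: u = 9.81×(7.15 − 0) = 70.142 kPa.
Initial effective stress: σ'_0 = σ_v − u = 125.75 − 70.142 = 55.608 kPa.
Final effective stress: σ'_f = 55.608 + 97.8 = 153.41 kPa.
σ'_f = 153.41 > σ'_p = 130 kPa, so the stress path crosses the preconsolidation pressure — recompression up to σ'_p, then virgin compression beyond:
S_c = H/(1+e₀)·[C_r·log₁₀(σ'_p/σ'_0) + C_c·log₁₀(σ'_f/σ'_p)]
    = 7.9/2.17 × [0.07×log₁₀(130/55.608) + 0.35×log₁₀(153.41/130)]
    = 3.6406 × [0.025816 + 0.025169] = 0.1856 m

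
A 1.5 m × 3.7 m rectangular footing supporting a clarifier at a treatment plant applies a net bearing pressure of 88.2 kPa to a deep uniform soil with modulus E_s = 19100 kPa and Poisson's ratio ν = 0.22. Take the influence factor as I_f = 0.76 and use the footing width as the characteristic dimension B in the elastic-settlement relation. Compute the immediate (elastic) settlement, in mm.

S_e ≈ 5.01 mm

Immediate (elastic) settlement: S_e = q·B·(1−ν²)/E_s · I_f.
S_e = 88.2 × 1.5 × (1 − 0.22²) / 19100 × 0.76
    = 88.2 × 1.5 × 0.9516 / 19100 × 0.76
    = 0.00501 m = 5.01 mm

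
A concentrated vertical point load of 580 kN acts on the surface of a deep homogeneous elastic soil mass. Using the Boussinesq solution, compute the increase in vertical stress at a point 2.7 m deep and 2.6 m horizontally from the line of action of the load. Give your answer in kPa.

Boussinesq vertical stress below a point load on an elastic half-space:
Δσ_z = 3P/(2πz²) · [1 + (r/z)²]^(−5/2)
r/z = 2.6/2.7 = 0.96296; [1+(r/z)²]^(−5/2) = 0.19392.
Δσ_z = 3×580/(2π×2.7²) × 0.19392 = 37.988 × 0.19392 = 7.367 kPa

Δσ_z ≈ 7.37 kPa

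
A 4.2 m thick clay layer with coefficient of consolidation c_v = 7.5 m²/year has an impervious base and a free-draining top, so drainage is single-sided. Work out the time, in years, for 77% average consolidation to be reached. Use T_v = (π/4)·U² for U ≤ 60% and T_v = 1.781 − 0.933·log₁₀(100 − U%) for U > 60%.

Drainage path length: H_d = H = 4.2 m (single drainage).
U > 60%: T_v = 1.781 − 0.933·log₁₀(100 − 77) = 0.51051.
t = T_v·H_d²/c_v = 0.51051×4.2²/7.5 = 1.201 years.

t ≈ 1.2 years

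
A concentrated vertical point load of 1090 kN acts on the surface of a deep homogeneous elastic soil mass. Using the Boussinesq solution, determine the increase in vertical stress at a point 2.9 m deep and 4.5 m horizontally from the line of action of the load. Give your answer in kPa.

Δσ_z ≈ 2.89 kPa

Boussinesq vertical stress below a point load on an elastic half-space:
Δσ_z = 3P/(2πz²) · [1 + (r/z)²]^(−5/2)
r/z = 4.5/2.9 = 1.5517; [1+(r/z)²]^(−5/2) = 0.046644.
Δσ_z = 3×1090/(2π×2.9²) × 0.046644 = 61.883 × 0.046644 = 2.886 kPa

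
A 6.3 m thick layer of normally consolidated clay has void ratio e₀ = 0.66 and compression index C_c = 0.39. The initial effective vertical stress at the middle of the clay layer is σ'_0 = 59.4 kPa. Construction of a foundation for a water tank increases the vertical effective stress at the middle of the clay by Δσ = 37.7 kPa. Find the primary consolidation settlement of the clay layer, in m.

S_c ≈ 0.316 m

Final effective stress: σ'_f = σ'_0 + Δσ = 59.4 + 37.7 = 97.1 kPa.
Normally consolidated clay, so the full stress increment lies on the virgin compression line:
S_c = C_c·H/(1+e₀)·log₁₀(σ'_f/σ'_0) = 0.39×6.3/(1+0.66)×log₁₀(97.1/59.4)
    = 1.4801 × 0.21343 = 0.3159 m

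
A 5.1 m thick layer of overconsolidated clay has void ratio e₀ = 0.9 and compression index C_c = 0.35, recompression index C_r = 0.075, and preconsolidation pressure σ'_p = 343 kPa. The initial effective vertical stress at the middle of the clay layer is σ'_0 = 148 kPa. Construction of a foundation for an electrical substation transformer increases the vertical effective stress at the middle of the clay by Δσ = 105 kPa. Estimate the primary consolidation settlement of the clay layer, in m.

Final effective stress: σ'_f = 148 + 105 = 253 kPa.
σ'_f = 253 ≤ σ'_p = 343 kPa, so the clay remains overconsolidated and only the recompression index applies:
S_c = C_r·H/(1+e₀)·log₁₀(σ'_f/σ'_0) = 0.075×5.1/1.9×log₁₀(253/148)
    = 0.20131 × 0.23286 = 0.04688 m

S_c ≈ 0.0469 m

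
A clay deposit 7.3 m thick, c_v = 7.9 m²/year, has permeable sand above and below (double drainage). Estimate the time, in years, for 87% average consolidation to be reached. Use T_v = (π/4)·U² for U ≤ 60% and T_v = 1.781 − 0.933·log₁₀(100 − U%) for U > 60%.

t ≈ 1.25 years

Drainage path length: H_d = H/2 = 3.65 m (double drainage).
U > 60%: T_v = 1.781 − 0.933·log₁₀(100 − 87) = 0.74169.
t = T_v·H_d²/c_v = 0.74169×3.65²/7.9 = 1.251 years.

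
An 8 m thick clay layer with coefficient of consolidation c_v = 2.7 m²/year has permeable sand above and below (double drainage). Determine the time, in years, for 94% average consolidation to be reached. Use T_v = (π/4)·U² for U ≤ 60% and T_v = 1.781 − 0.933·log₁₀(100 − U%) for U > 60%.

Drainage path length: H_d = H/2 = 4 m (double drainage).
U > 60%: T_v = 1.781 − 0.933·log₁₀(100 − 94) = 1.055.
t = T_v·H_d²/c_v = 1.055×4²/2.7 = 6.252 years.

t ≈ 6.25 years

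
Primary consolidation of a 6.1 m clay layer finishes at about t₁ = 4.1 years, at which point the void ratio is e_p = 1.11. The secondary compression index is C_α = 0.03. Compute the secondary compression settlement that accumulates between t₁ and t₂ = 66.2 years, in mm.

Secondary compression: S_s = C_α·H/(1+e_p)·log₁₀(t₂/t₁)
S_s = 0.03×6.1/(1+1.11)×log₁₀(66.2/4.1)
    = 0.08673 × 1.208 = 0.1048 m

S_s ≈ 105 mm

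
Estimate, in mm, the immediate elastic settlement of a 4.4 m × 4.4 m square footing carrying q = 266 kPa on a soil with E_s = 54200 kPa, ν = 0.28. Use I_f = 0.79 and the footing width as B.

Immediate (elastic) settlement: S_e = q·B·(1−ν²)/E_s · I_f.
S_e = 266 × 4.4 × (1 − 0.28²) / 54200 × 0.79
    = 266 × 4.4 × 0.9216 / 54200 × 0.79
    = 0.01572 m = 15.72 mm

S_e ≈ 15.7 mm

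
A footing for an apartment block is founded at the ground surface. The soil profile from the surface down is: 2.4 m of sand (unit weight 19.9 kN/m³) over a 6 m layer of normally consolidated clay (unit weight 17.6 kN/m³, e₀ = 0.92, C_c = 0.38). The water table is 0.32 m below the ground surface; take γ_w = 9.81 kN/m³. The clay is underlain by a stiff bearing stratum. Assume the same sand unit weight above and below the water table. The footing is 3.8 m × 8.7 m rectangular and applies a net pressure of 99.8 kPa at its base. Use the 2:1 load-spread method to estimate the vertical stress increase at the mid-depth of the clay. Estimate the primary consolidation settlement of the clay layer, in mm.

Mid-depth of clay below the ground surface: z = 2.4 + 6/2 = 5.4 m.
Total vertical stress at mid-clay: σ_v = 19.9×2.4 + 17.6×3 = 100.56 kPa.
Pore pressure: u = 9.81×(5.4 − 0.32) = 49.835 kPa.
Initial effective stress: σ'_0 = σ_v − u = 100.56 − 49.835 = 50.725 kPa.
Stress increase at mid-clay by the 2:1 spreading method:
Δσ = qBL/((B+z)(L+z)) = 99.8×3.8×8.7/((3.8+5.4)(8.7+5.4)) = 25.435 kPa
Final effective stress: σ'_f = σ'_0 + Δσ = 50.725 + 25.435 = 76.16 kPa.
Normally consolidated clay, so the full stress increment lies on the virgin compression line:
S_c = C_c·H/(1+e₀)·log₁₀(σ'_f/σ'_0) = 0.38×6/(1+0.92)×log₁₀(76.16/50.725)
    = 1.1875 × 0.1765 = 0.2096 m

S_c ≈ 210 mm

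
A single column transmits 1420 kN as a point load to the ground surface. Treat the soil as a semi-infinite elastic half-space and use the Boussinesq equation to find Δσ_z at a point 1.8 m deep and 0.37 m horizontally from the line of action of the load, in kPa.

Δσ_z ≈ 189 kPa

Boussinesq vertical stress below a point load on an elastic half-space:
Δσ_z = 3P/(2πz²) · [1 + (r/z)²]^(−5/2)
r/z = 0.37/1.8 = 0.20556; [1+(r/z)²]^(−5/2) = 0.90171.
Δσ_z = 3×1420/(2π×1.8²) × 0.90171 = 209.26 × 0.90171 = 188.7 kPa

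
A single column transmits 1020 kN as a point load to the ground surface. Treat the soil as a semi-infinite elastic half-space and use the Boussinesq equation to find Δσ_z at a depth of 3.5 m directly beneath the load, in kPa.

Boussinesq vertical stress below a point load on an elastic half-space:
Δσ_z = 3P/(2πz²) · [1 + (r/z)²]^(−5/2)
r/z = 0/3.5 = 0; [1+(r/z)²]^(−5/2) = 1.
Δσ_z = 3×1020/(2π×3.5²) × 1 = 39.756 × 1 = 39.76 kPa

Δσ_z ≈ 39.8 kPa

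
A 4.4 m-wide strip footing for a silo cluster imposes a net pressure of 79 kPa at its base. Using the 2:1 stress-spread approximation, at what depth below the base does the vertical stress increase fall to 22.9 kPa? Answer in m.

2:1 spreading — at depth z the loaded area has grown by z in each plan dimension:
qB/(B+z) = Δσ_z ⇒ z = qB/Δσ_z − B = 79×4.4/22.9 − 4.4 = 10.78 m

z ≈ 10.8 m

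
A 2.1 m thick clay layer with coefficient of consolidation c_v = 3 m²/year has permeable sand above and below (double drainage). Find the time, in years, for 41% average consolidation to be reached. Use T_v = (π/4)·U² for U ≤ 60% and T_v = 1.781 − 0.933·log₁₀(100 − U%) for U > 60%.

t ≈ 0.0485 years

Drainage path length: H_d = H/2 = 1.05 m (double drainage).
U ≤ 60%: T_v = (π/4)·U² = (π/4)×0.41² = 0.13203.
t = T_v·H_d²/c_v = 0.13203×1.05²/3 = 0.04852 years.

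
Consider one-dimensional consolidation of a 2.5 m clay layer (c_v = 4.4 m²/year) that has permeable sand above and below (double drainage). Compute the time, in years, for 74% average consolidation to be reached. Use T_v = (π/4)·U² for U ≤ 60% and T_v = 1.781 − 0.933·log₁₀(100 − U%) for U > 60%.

t ≈ 0.164 years

Drainage path length: H_d = H/2 = 1.25 m (double drainage).
U > 60%: T_v = 1.781 − 0.933·log₁₀(100 − 74) = 0.46083.
t = T_v·H_d²/c_v = 0.46083×1.25²/4.4 = 0.1636 years.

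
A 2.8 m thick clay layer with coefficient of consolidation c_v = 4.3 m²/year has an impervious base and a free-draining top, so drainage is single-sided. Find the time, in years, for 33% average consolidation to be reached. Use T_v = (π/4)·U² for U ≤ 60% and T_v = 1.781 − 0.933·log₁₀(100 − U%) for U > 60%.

t ≈ 0.156 years

Drainage path length: H_d = H = 2.8 m (single drainage).
U ≤ 60%: T_v = (π/4)·U² = (π/4)×0.33² = 0.08553.
t = T_v·H_d²/c_v = 0.08553×2.8²/4.3 = 0.1559 years.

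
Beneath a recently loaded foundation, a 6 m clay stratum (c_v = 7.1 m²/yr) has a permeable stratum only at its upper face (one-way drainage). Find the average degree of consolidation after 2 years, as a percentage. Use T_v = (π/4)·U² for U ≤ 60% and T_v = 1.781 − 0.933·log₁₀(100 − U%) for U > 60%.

Drainage path length: H_d = H = 6 m (single drainage).
T_v = c_v·t/H_d² = 7.1×2/6² = 0.39444.
T_v = 0.39444 corresponds to the U > 60% branch:
U = 1 − 10^((1.781 − T_v)/0.933)/100 = 0.6937

U ≈ 69.4 %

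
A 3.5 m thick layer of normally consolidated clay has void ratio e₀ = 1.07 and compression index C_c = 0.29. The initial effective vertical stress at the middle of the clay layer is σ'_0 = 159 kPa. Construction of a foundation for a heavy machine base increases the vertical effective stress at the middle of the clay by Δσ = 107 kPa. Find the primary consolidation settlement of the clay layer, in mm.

S_c ≈ 110 mm

Final effective stress: σ'_f = σ'_0 + Δσ = 159 + 107 = 266 kPa.
Normally consolidated clay, so the full stress increment lies on the virgin compression line:
S_c = C_c·H/(1+e₀)·log₁₀(σ'_f/σ'_0) = 0.29×3.5/(1+1.07)×log₁₀(266/159)
    = 0.49034 × 0.22348 = 0.1096 m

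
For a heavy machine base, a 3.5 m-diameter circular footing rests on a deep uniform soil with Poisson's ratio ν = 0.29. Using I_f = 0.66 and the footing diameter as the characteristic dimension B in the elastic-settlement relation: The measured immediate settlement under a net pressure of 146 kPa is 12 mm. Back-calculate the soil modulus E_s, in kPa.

E_s ≈ 25700 kPa

S_e = q·B·(1−ν²)/E_s · I_f  ⇒  E_s = q·B·(1−ν²)·I_f / S_e.
E_s = 146 × 3.5 × 0.9159 × 0.66 / 0.012 = 25740 kPa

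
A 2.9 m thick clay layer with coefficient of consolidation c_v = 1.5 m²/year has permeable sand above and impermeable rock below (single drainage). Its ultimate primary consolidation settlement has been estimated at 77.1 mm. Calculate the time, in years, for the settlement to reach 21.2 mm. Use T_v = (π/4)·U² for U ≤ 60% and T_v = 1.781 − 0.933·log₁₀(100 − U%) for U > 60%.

Drainage path length: H_d = H = 2.9 m (single drainage).
U = S(t)/S_ult = 21.2/77.1 = 0.275.
U ≤ 60%: T_v = (π/4)·U² = (π/4)×0.27497² = 0.059382.
t = T_v·H_d²/c_v = 0.059382×2.9²/1.5 = 0.3329 years.

t ≈ 0.333 years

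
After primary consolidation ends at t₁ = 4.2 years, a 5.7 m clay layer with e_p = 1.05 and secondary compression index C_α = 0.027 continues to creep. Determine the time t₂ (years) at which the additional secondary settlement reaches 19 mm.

t₂ ≈ 7.52 years

S_s = C_α·H/(1+e_p)·log₁₀(t₂/t₁) ⇒ log₁₀(t₂/t₁) = S_s·(1+e_p)/(C_α·H).
log₁₀(t₂/t₁) = 0.019 × (1+1.05) / (0.027×5.7) = 0.2531
t₂ = t₁ × 10^0.2531 = 4.2 × 1.791 = 7.522 years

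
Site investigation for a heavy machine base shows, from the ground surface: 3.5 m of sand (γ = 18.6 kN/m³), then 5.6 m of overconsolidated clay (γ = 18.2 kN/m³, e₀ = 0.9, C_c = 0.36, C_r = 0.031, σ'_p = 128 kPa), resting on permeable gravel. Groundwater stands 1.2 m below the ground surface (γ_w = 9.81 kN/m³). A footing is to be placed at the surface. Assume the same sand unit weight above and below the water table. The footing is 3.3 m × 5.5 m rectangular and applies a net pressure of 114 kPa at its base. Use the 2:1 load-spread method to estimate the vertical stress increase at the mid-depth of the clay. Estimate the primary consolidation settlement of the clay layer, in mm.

Mid-depth of clay below the ground surface: z = 3.5 + 5.6/2 = 6.3 m.
Total vertical stress at mid-clay: σ_v = 18.6×3.5 + 18.2×2.8 = 116.06 kPa.
Pore pressure: u = 9.81×(6.3 − 1.2) = 50.031 kPa.
Initial effective stress: σ'_0 = σ_v − u = 116.06 − 50.031 = 66.029 kPa.
Stress increase at mid-clay by the 2:1 spreading method:
Δσ = qBL/((B+z)(L+z)) = 114×3.3×5.5/((3.3+6.3)(5.5+6.3)) = 18.265 kPa
Final effective stress: σ'_f = 66.029 + 18.265 = 84.294 kPa.
σ'_f = 84.294 ≤ σ'_p = 128 kPa, so the clay remains overconsolidated and only the recompression index applies:
S_c = C_r·H/(1+e₀)·log₁₀(σ'_f/σ'_0) = 0.031×5.6/1.9×log₁₀(84.294/66.029)
    = 0.091369 × 0.10606 = 0.009691 m

S_c ≈ 9.69 mm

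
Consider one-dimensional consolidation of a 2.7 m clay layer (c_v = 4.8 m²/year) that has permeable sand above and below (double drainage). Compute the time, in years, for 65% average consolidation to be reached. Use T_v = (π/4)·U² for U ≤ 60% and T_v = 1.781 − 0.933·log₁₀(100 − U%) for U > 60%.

t ≈ 0.129 years

Drainage path length: H_d = H/2 = 1.35 m (double drainage).
U > 60%: T_v = 1.781 − 0.933·log₁₀(100 − 65) = 0.34038.
t = T_v·H_d²/c_v = 0.34038×1.35²/4.8 = 0.1292 years.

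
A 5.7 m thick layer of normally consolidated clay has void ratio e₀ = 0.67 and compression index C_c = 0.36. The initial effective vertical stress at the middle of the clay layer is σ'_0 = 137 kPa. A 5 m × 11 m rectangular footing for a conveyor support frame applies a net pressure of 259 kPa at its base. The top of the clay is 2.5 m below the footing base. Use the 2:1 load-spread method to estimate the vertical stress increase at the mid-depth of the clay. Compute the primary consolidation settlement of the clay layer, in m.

Mid-depth of clay below the footing base: z = 2.5 + 5.7/2 = 5.35 m.
Stress increase at mid-clay by the 2:1 spreading method:
Δσ = qBL/((B+z)(L+z)) = 259×5×11/((5+5.35)(11+5.35)) = 84.179 kPa
Final effective stress: σ'_f = σ'_0 + Δσ = 137 + 84.179 = 221.18 kPa.
Normally consolidated clay, so the full stress increment lies on the virgin compression line:
S_c = C_c·H/(1+e₀)·log₁₀(σ'_f/σ'_0) = 0.36×5.7/(1+0.67)×log₁₀(221.18/137)
    = 1.2287 × 0.20803 = 0.2556 m

S_c ≈ 0.256 m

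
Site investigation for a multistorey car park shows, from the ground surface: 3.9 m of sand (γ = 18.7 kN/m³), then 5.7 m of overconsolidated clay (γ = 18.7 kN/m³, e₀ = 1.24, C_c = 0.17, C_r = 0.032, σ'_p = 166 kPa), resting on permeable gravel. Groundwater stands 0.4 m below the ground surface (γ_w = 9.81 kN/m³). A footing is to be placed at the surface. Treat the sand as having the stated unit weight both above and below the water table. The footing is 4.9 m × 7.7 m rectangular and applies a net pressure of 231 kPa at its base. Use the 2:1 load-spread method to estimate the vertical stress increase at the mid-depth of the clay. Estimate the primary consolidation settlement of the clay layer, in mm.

S_c ≈ 21 mm

Mid-depth of clay below the ground surface: z = 3.9 + 5.7/2 = 6.75 m.
Total vertical stress at mid-clay: σ_v = 18.7×3.9 + 18.7×2.85 = 126.22 kPa.
Pore pressure: u = 9.81×(6.75 − 0.4) = 62.294 kPa.
Initial effective stress: σ'_0 = σ_v − u = 126.22 − 62.294 = 63.926 kPa.
Stress increase at mid-clay by the 2:1 spreading method:
Δσ = qBL/((B+z)(L+z)) = 231×4.9×7.7/((4.9+6.75)(7.7+6.75)) = 51.773 kPa
Final effective stress: σ'_f = 63.926 + 51.773 = 115.7 kPa.
σ'_f = 115.7 ≤ σ'_p = 166 kPa, so the clay remains overconsolidated and only the recompression index applies:
S_c = C_r·H/(1+e₀)·log₁₀(σ'_f/σ'_0) = 0.032×5.7/2.24×log₁₀(115.7/63.926)
    = 0.081427 × 0.25766 = 0.02098 m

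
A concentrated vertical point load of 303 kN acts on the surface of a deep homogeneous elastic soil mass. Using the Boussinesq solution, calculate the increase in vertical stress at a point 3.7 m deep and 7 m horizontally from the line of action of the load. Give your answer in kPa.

Boussinesq vertical stress below a point load on an elastic half-space:
Δσ_z = 3P/(2πz²) · [1 + (r/z)²]^(−5/2)
r/z = 7/3.7 = 1.8919; [1+(r/z)²]^(−5/2) = 0.022285.
Δσ_z = 3×303/(2π×3.7²) × 0.022285 = 10.568 × 0.022285 = 0.2355 kPa

Δσ_z ≈ 0.236 kPa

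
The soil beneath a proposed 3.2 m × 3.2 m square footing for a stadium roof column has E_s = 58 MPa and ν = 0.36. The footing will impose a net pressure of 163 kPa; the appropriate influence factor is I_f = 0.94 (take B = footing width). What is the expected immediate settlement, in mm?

Immediate (elastic) settlement: S_e = q·B·(1−ν²)/E_s · I_f.
E_s = 58 MPa = 58000 kPa.
S_e = 163 × 3.2 × (1 − 0.36²) / 58000 × 0.94
    = 163 × 3.2 × 0.8704 / 58000 × 0.94
    = 0.007358 m = 7.358 mm

S_e ≈ 7.36 mm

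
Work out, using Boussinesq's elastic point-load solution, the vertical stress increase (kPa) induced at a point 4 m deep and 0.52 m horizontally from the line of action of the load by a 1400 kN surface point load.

Boussinesq vertical stress below a point load on an elastic half-space:
Δσ_z = 3P/(2πz²) · [1 + (r/z)²]^(−5/2)
r/z = 0.52/4 = 0.13; [1+(r/z)²]^(−5/2) = 0.95897.
Δσ_z = 3×1400/(2π×4²) × 0.95897 = 41.778 × 0.95897 = 40.06 kPa

Δσ_z ≈ 40.1 kPa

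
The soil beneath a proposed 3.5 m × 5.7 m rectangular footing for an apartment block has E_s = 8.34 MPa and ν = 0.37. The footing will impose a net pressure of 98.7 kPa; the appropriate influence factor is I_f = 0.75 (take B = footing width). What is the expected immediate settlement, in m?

Immediate (elastic) settlement: S_e = q·B·(1−ν²)/E_s · I_f.
E_s = 8.34 MPa = 8340 kPa.
S_e = 98.7 × 3.5 × (1 − 0.37²) / 8340 × 0.75
    = 98.7 × 3.5 × 0.8631 / 8340 × 0.75
    = 0.02681 m

S_e ≈ 0.0268 m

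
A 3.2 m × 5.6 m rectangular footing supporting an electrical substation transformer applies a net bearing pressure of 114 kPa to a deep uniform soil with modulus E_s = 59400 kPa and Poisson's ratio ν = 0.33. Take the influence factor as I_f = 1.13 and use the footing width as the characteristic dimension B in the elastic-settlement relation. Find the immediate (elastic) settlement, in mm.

Immediate (elastic) settlement: S_e = q·B·(1−ν²)/E_s · I_f.
S_e = 114 × 3.2 × (1 − 0.33²) / 59400 × 1.13
    = 114 × 3.2 × 0.8911 / 59400 × 1.13
    = 0.006184 m = 6.184 mm

S_e ≈ 6.18 mm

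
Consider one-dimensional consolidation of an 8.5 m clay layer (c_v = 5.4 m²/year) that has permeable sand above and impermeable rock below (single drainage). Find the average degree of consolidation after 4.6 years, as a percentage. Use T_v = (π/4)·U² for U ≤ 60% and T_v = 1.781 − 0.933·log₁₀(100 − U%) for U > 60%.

Drainage path length: H_d = H = 8.5 m (single drainage).
T_v = c_v·t/H_d² = 5.4×4.6/8.5² = 0.34381.
T_v = 0.34381 corresponds to the U > 60% branch:
U = 1 − 10^((1.781 − T_v)/0.933)/100 = 0.6529

U ≈ 65.3 %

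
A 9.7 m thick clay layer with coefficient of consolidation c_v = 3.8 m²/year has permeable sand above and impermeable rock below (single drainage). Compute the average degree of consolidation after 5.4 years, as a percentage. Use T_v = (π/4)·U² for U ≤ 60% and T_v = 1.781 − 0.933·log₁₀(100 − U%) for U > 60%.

U ≈ 52.7 %

Drainage path length: H_d = H = 9.7 m (single drainage).
T_v = c_v·t/H_d² = 3.8×5.4/9.7² = 0.21809.
T_v = 0.21809 corresponds to the U ≤ 60% branch:
U = √(4T_v/π) = 0.527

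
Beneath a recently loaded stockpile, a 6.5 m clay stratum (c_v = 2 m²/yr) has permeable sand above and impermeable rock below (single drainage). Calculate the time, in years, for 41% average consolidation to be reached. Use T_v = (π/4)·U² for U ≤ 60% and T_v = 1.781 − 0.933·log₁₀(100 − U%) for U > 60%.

t ≈ 2.79 years

Drainage path length: H_d = H = 6.5 m (single drainage).
U ≤ 60%: T_v = (π/4)·U² = (π/4)×0.41² = 0.13203.
t = T_v·H_d²/c_v = 0.13203×6.5²/2 = 2.789 years.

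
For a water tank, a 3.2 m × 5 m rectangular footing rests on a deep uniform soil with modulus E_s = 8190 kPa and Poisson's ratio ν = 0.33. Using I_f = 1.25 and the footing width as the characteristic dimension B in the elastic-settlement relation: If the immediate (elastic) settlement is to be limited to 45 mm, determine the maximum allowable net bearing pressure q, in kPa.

S_e = q·B·(1−ν²)/E_s · I_f  ⇒  q = S_e·E_s / (B·(1−ν²)·I_f).
q = 0.045 × 8190 / (3.2 × 0.8911 × 1.25) = 103.4 kPa

q ≈ 103 kPa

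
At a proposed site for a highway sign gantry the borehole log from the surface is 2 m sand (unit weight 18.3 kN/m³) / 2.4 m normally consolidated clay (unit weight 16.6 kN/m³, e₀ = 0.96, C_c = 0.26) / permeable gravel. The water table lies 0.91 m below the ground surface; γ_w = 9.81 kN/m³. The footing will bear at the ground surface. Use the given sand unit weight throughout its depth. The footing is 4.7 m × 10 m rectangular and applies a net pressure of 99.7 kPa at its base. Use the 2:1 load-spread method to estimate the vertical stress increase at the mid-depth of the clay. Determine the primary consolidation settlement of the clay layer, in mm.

S_c ≈ 116 mm

Mid-depth of clay below the ground surface: z = 2 + 2.4/2 = 3.2 m.
Total vertical stress at mid-clay: σ_v = 18.3×2 + 16.6×1.2 = 56.52 kPa.
Pore pressure: u = 9.81×(3.2 − 0.91) = 22.465 kPa.
Initial effective stress: σ'_0 = σ_v − u = 56.52 − 22.465 = 34.055 kPa.
Stress increase at mid-clay by the 2:1 spreading method:
Δσ = qBL/((B+z)(L+z)) = 99.7×4.7×10/((4.7+3.2)(10+3.2)) = 44.936 kPa
Final effective stress: σ'_f = σ'_0 + Δσ = 34.055 + 44.936 = 78.991 kPa.
Normally consolidated clay, so the full stress increment lies on the virgin compression line:
S_c = C_c·H/(1+e₀)·log₁₀(σ'_f/σ'_0) = 0.26×2.4/(1+0.96)×log₁₀(78.991/34.055)
    = 0.31837 × 0.3654 = 0.1163 m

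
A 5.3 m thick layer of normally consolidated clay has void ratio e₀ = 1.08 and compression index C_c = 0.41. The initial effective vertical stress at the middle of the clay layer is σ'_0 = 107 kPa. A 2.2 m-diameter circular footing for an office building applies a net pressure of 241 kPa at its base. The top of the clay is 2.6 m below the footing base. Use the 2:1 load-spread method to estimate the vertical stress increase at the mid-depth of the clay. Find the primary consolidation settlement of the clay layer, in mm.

Mid-depth of clay below the footing base: z = 2.6 + 5.3/2 = 5.25 m.
Stress increase at mid-clay by the 2:1 spreading method:
Δσ ≈ qD²/(D+z)² = 241×2.2²/(2.2+5.25)² = 21.016 kPa
Final effective stress: σ'_f = σ'_0 + Δσ = 107 + 21.016 = 128.02 kPa.
Normally consolidated clay, so the full stress increment lies on the virgin compression line:
S_c = C_c·H/(1+e₀)·log₁₀(σ'_f/σ'_0) = 0.41×5.3/(1+1.08)×log₁₀(128.02/107)
    = 1.0447 × 0.077894 = 0.08138 m

S_c ≈ 81.4 mm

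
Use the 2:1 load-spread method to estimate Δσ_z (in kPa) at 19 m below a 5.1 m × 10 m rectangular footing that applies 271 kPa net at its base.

By the 2:1 method the load spreads at 1 horizontal : 2 vertical, so at depth z the loaded area has grown by z in each plan dimension:
Δσ = qBL/((B+z)(L+z)) = 271×5.1×10/((5.1+19)(10+19)) = 19.775 kPa

Δσ_z ≈ 19.8 kPa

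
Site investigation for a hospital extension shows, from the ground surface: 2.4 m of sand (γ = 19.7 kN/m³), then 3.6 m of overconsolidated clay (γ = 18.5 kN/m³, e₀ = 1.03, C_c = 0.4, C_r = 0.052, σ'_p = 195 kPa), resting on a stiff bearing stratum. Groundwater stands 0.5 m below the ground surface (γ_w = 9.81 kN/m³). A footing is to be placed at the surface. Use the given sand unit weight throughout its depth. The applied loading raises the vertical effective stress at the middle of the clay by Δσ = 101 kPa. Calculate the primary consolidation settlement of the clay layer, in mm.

S_c ≈ 47.6 mm

Mid-depth of clay below the ground surface: z = 2.4 + 3.6/2 = 4.2 m.
Total vertical stress at mid-clay: σ_v = 19.7×2.4 + 18.5×1.8 = 80.58 kPa.
Pore pressure: u = 9.81×(4.2 − 0.5) = 36.297 kPa.
Initial effective stress: σ'_0 = σ_v − u = 80.58 − 36.297 = 44.283 kPa.
Final effective stress: σ'_f = 44.283 + 101 = 145.28 kPa.
σ'_f = 145.28 ≤ σ'_p = 195 kPa, so the clay remains overconsolidated and only the recompression index applies:
S_c = C_r·H/(1+e₀)·log₁₀(σ'_f/σ'_0) = 0.052×3.6/2.03×log₁₀(145.28/44.283)
    = 0.092217 × 0.51597 = 0.04758 m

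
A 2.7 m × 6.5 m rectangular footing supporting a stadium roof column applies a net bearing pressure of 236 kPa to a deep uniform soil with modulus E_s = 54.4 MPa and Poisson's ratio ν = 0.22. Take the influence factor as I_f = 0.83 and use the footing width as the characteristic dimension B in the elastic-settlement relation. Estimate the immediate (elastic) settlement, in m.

Immediate (elastic) settlement: S_e = q·B·(1−ν²)/E_s · I_f.
E_s = 54.4 MPa = 54400 kPa.
S_e = 236 × 2.7 × (1 − 0.22²) / 54400 × 0.83
    = 236 × 2.7 × 0.9516 / 54400 × 0.83
    = 0.009251 m

S_e ≈ 0.00925 m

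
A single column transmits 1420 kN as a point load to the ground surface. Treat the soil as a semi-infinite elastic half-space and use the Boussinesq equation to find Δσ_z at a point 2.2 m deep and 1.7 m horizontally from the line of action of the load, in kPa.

Δσ_z ≈ 43.5 kPa

Boussinesq vertical stress below a point load on an elastic half-space:
Δσ_z = 3P/(2πz²) · [1 + (r/z)²]^(−5/2)
r/z = 1.7/2.2 = 0.77273; [1+(r/z)²]^(−5/2) = 0.31022.
Δσ_z = 3×1420/(2π×2.2²) × 0.31022 = 140.08 × 0.31022 = 43.46 kPa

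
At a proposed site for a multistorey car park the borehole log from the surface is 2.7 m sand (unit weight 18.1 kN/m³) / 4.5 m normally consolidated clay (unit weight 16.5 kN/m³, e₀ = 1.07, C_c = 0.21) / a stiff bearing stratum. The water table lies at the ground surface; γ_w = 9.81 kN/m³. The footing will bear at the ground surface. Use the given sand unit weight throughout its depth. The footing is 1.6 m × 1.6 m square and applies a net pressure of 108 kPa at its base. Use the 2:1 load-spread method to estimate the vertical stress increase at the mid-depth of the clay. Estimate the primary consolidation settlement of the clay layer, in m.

S_c ≈ 0.0315 m

Mid-depth of clay below the ground surface: z = 2.7 + 4.5/2 = 4.95 m.
Total vertical stress at mid-clay: σ_v = 18.1×2.7 + 16.5×2.25 = 85.995 kPa.
Pore pressure: u = 9.81×(4.95 − 0) = 48.56 kPa.
Initial effective stress: σ'_0 = σ_v − u = 85.995 − 48.56 = 37.435 kPa.
Stress increase at mid-clay by the 2:1 spreading method:
Δσ = qBL/((B+z)(L+z)) = 108×1.6×1.6/((1.6+4.95)(1.6+4.95)) = 6.4444 kPa
Final effective stress: σ'_f = σ'_0 + Δσ = 37.435 + 6.4444 = 43.879 kPa.
Normally consolidated clay, so the full stress increment lies on the virgin compression line:
S_c = C_c·H/(1+e₀)·log₁₀(σ'_f/σ'_0) = 0.21×4.5/(1+1.07)×log₁₀(43.879/37.435)
    = 0.45652 × 0.068979 = 0.03149 m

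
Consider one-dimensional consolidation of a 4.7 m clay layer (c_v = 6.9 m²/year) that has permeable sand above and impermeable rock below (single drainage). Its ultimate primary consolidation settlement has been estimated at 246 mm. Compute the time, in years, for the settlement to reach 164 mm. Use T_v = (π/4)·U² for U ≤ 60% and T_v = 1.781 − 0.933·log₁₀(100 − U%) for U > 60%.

t ≈ 1.15 years

Drainage path length: H_d = H = 4.7 m (single drainage).
U = S(t)/S_ult = 164/246 = 0.6667.
U > 60%: T_v = 1.781 − 0.933·log₁₀(100 − 66.667) = 0.36015.
t = T_v·H_d²/c_v = 0.36015×4.7²/6.9 = 1.153 years.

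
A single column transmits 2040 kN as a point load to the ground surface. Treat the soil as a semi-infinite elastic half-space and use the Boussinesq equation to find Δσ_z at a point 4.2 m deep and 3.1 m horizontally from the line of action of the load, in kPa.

Boussinesq vertical stress below a point load on an elastic half-space:
Δσ_z = 3P/(2πz²) · [1 + (r/z)²]^(−5/2)
r/z = 3.1/4.2 = 0.7381; [1+(r/z)²]^(−5/2) = 0.33716.
Δσ_z = 3×2040/(2π×4.2²) × 0.33716 = 55.217 × 0.33716 = 18.62 kPa

Δσ_z ≈ 18.6 kPa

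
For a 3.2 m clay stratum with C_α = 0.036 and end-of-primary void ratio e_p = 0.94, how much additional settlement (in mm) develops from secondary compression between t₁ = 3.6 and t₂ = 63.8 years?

Secondary compression: S_s = C_α·H/(1+e_p)·log₁₀(t₂/t₁)
S_s = 0.036×3.2/(1+0.94)×log₁₀(63.8/3.6)
    = 0.05938 × 1.249 = 0.07414 m

S_s ≈ 74.1 mm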